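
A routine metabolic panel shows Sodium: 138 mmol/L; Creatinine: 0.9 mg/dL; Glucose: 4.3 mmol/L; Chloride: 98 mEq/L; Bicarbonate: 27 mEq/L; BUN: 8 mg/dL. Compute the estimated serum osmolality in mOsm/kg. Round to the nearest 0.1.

Calculated osmolality = 2·Na + glucose + BUN/2.8
= 2·138 + 4.3 + 8/2.8
= 276 + 4.30 + 2.86
= 283.16 mOsm/kg

283.2 mOsm/kg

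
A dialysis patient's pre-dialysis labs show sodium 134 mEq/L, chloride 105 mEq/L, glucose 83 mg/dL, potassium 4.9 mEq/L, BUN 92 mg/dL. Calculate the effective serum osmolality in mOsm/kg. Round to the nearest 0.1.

Effective osmolality excludes urea (freely permeant across cell membranes):
2·Na + glucose/18
= 2·134 + 83/18
= 268 + 4.61
= 272.61 mOsm/kg

272.6 mOsm/kg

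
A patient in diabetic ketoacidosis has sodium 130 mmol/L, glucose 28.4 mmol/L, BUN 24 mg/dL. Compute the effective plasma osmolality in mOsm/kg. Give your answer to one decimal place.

Effective osmolality excludes urea (freely permeant across cell membranes):
2·Na + glucose
= 2·130 + 28.4
= 260 + 28.4
= 288.4 mOsm/kg

288.4 mOsm/kg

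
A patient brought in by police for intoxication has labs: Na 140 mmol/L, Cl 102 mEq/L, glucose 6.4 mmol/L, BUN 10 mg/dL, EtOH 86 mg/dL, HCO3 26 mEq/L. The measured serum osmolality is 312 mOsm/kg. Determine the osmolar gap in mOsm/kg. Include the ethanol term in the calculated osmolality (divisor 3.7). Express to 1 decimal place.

-1.2 mOsm/kg

Calculated osmolality = 2·Na + glucose + BUN/2.8 + ethanol/3.7
= 2·140 + 6.4 + 10/2.8 + 86/3.7
= 280 + 6.40 + 3.57 + 23.24
= 313.21 mOsm/kg ≈ 313.2 mOsm/kg
Osmolar gap = measured − calculated = 312 − 313.2 = -1.2 mOsm/kg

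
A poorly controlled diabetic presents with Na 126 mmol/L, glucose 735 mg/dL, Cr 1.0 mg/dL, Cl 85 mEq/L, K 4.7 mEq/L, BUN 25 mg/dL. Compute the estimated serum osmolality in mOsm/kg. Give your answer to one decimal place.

301.8 mOsm/kg

Calculated osmolality = 2·Na + glucose/18 + BUN/2.8
= 2·126 + 735/18 + 25/2.8
= 252 + 40.83 + 8.93
= 301.76 mOsm/kg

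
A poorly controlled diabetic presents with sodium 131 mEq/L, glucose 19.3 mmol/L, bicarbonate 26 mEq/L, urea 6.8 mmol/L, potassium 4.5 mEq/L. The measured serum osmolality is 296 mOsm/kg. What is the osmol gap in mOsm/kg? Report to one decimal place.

7.9 mOsm/kg

Calculated osmolality = 2·Na + glucose + urea
= 2·131 + 19.3 + 6.8
= 262 + 19.30 + 6.80
= 288.1 mOsm/kg ≈ 288.1 mOsm/kg
Osmolar gap = measured − calculated = 296 − 288.1 = 7.9 mOsm/kg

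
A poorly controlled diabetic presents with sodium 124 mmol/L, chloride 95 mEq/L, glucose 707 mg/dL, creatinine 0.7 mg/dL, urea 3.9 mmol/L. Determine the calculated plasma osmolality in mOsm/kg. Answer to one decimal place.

Calculated osmolality = 2·Na + glucose/18 + urea
= 2·124 + 707/18 + 3.9
= 248 + 39.28 + 3.90
= 291.18 mOsm/kg

291.2 mOsm/kg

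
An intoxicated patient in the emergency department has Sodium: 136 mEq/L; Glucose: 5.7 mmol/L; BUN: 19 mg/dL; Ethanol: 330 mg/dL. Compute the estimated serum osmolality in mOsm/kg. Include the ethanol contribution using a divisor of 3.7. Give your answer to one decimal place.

Calculated osmolality = 2·Na + glucose + BUN/2.8 + ethanol/3.7
= 2·136 + 5.7 + 19/2.8 + 330/3.7
= 272 + 5.70 + 6.79 + 89.19
= 373.68 mOsm/kg

373.7 mOsm/kg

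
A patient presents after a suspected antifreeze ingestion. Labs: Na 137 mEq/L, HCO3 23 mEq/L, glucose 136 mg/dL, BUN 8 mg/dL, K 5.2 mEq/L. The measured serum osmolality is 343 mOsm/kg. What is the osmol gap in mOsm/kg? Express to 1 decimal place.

Calculated osmolality = 2·Na + glucose/18 + BUN/2.8
= 2·137 + 136/18 + 8/2.8
= 274 + 7.56 + 2.86
= 284.42 mOsm/kg ≈ 284.4 mOsm/kg
Osmolar gap = measured − calculated = 343 − 284.4 = 58.6 mOsm/kg

58.6 mOsm/kg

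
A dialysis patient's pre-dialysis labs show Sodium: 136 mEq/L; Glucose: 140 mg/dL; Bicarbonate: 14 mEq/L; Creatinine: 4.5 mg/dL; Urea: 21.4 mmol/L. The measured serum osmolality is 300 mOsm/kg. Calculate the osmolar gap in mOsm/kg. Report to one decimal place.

Calculated osmolality = 2·Na + glucose/18 + urea
= 2·136 + 140/18 + 21.4
= 272 + 7.78 + 21.40
= 301.18 mOsm/kg ≈ 301.2 mOsm/kg
Osmolar gap = measured − calculated = 300 − 301.2 = -1.2 mOsm/kg

-1.2 mOsm/kg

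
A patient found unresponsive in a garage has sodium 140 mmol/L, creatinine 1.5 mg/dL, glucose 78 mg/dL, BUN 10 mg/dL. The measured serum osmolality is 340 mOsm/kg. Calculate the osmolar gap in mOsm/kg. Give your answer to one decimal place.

Calculated osmolality = 2·Na + glucose/18 + BUN/2.8
= 2·140 + 78/18 + 10/2.8
= 280 + 4.33 + 3.57
= 287.9 mOsm/kg ≈ 287.9 mOsm/kg
Osmolar gap = measured − calculated = 340 − 287.9 = 52.1 mOsm/kg

52.1 mOsm/kg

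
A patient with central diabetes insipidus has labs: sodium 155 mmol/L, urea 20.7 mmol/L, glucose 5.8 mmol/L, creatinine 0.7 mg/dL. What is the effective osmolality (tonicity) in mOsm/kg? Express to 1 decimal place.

315.8 mOsm/kg

Effective osmolality excludes urea (freely permeant across cell membranes):
2·Na + glucose
= 2·155 + 5.8
= 310 + 5.8
= 315.8 mOsm/kg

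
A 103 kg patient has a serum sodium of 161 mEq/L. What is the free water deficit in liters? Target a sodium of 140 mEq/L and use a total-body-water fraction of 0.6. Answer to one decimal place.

TBW = 0.6 · 103 = 61.8 L
Free water deficit = TBW · (Na/140 − 1)
= 61.8 · (161/140 − 1)
= 61.8 · 0.15
= 9.27 L

9.3 L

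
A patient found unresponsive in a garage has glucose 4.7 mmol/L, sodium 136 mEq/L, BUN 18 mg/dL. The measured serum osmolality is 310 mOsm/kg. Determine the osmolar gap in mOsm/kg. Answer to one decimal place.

Calculated osmolality = 2·Na + glucose + BUN/2.8
= 2·136 + 4.7 + 18/2.8
= 272 + 4.70 + 6.43
= 283.13 mOsm/kg ≈ 283.1 mOsm/kg
Osmolar gap = measured − calculated = 310 − 283.1 = 26.9 mOsm/kg

26.9 mOsm/kg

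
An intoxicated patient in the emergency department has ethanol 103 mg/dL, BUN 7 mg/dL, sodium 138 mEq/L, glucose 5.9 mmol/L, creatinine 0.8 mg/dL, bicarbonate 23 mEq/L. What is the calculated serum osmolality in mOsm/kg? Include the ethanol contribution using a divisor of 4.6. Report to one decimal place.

Calculated osmolality = 2·Na + glucose + BUN/2.8 + ethanol/4.6
= 2·138 + 5.9 + 7/2.8 + 103/4.6
= 276 + 5.90 + 2.50 + 22.39
= 306.79 mOsm/kg

306.8 mOsm/kg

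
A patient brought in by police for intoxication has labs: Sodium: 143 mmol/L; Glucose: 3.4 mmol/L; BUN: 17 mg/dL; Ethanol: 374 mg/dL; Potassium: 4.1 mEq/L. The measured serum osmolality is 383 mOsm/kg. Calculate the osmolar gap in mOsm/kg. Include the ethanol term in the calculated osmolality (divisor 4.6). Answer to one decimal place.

Calculated osmolality = 2·Na + glucose + BUN/2.8 + ethanol/4.6
= 2·143 + 3.4 + 17/2.8 + 374/4.6
= 286 + 3.40 + 6.07 + 81.30
= 376.77 mOsm/kg ≈ 376.8 mOsm/kg
Osmolar gap = measured − calculated = 383 − 376.8 = 6.2 mOsm/kg

6.2 mOsm/kg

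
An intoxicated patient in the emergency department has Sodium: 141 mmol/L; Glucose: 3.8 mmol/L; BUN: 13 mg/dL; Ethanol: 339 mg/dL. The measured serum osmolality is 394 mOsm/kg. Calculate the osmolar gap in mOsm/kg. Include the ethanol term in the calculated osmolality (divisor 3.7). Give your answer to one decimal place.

11.9 mOsm/kg

Calculated osmolality = 2·Na + glucose + BUN/2.8 + ethanol/3.7
= 2·141 + 3.8 + 13/2.8 + 339/3.7
= 282 + 3.80 + 4.64 + 91.62
= 382.06 mOsm/kg ≈ 382.1 mOsm/kg
Osmolar gap = measured − calculated = 394 − 382.1 = 11.9 mOsm/kg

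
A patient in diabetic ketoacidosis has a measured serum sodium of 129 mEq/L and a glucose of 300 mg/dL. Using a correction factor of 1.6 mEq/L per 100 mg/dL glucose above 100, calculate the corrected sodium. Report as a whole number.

Corrected Na = measured Na + 1.6 · (glucose − 100)/100
= 129 + 1.6 · (300 − 100)/100
= 129 + 3.2
= 132.2 mEq/L

132 mEq/L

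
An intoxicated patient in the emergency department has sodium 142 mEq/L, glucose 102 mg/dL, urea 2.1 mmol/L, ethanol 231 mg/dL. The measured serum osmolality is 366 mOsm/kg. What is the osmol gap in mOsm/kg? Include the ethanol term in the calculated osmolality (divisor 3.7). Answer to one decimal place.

11.8 mOsm/kg

Calculated osmolality = 2·Na + glucose/18 + urea + ethanol/3.7
= 2·142 + 102/18 + 2.1 + 231/3.7
= 284 + 5.67 + 2.10 + 62.43
= 354.2 mOsm/kg ≈ 354.2 mOsm/kg
Osmolar gap = measured − calculated = 366 − 354.2 = 11.8 mOsm/kg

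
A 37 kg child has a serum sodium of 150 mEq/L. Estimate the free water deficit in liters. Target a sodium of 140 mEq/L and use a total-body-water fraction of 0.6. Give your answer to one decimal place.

TBW = 0.6 · 37 = 22.2 L
Free water deficit = TBW · (Na/140 − 1)
= 22.2 · (150/140 − 1)
= 22.2 · 0.0714
= 1.59 L

1.6 L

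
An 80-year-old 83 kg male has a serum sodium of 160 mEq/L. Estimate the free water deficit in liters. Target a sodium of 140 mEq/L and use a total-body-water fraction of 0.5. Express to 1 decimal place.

TBW = 0.5 · 83 = 41.5 L
Free water deficit = TBW · (Na/140 − 1)
= 41.5 · (160/140 − 1)
= 41.5 · 0.1429
= 5.93 L

5.9 L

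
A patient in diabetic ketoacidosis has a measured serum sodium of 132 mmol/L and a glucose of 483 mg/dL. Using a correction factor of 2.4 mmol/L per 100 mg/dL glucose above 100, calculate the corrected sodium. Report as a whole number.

141 mmol/L

Corrected Na = measured Na + 2.4 · (glucose − 100)/100
= 132 + 2.4 · (483 − 100)/100
= 132 + 9.2
= 141.2 mmol/L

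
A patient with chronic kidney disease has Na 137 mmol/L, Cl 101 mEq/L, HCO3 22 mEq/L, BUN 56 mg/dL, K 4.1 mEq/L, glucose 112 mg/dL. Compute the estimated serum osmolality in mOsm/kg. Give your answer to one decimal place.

300.2 mOsm/kg

Calculated osmolality = 2·Na + glucose/18 + BUN/2.8
= 2·137 + 112/18 + 56/2.8
= 274 + 6.22 + 20
= 300.22 mOsm/kg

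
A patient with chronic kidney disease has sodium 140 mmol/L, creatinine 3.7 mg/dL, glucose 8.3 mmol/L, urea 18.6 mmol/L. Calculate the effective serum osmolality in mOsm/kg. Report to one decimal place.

288.3 mOsm/kg

Effective osmolality excludes urea (freely permeant across cell membranes):
2·Na + glucose
= 2·140 + 8.3
= 280 + 8.3
= 288.3 mOsm/kg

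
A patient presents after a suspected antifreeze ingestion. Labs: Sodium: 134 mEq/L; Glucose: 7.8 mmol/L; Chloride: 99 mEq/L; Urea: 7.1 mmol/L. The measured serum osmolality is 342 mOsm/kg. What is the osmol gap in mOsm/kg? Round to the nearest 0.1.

Calculated osmolality = 2·Na + glucose + urea
= 2·134 + 7.8 + 7.1
= 268 + 7.80 + 7.10
= 282.9 mOsm/kg ≈ 282.9 mOsm/kg
Osmolar gap = measured − calculated = 342 − 282.9 = 59.1 mOsm/kg

59.1 mOsm/kg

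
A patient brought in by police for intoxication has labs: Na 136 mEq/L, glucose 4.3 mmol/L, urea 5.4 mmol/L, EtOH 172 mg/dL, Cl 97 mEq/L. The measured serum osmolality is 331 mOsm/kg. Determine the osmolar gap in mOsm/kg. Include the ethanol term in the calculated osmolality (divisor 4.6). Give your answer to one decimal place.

Calculated osmolality = 2·Na + glucose + urea + ethanol/4.6
= 2·136 + 4.3 + 5.4 + 172/4.6
= 272 + 4.30 + 5.40 + 37.39
= 319.09 mOsm/kg ≈ 319.1 mOsm/kg
Osmolar gap = measured − calculated = 331 − 319.1 = 11.9 mOsm/kg

11.9 mOsm/kg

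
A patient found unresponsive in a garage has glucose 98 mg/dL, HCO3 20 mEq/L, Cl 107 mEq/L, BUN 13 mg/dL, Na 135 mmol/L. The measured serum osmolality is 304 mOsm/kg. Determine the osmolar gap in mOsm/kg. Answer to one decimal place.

Calculated osmolality = 2·Na + glucose/18 + BUN/2.8
= 2·135 + 98/18 + 13/2.8
= 270 + 5.44 + 4.64
= 280.08 mOsm/kg ≈ 280.1 mOsm/kg
Osmolar gap = measured − calculated = 304 − 280.1 = 23.9 mOsm/kg

23.9 mOsm/kg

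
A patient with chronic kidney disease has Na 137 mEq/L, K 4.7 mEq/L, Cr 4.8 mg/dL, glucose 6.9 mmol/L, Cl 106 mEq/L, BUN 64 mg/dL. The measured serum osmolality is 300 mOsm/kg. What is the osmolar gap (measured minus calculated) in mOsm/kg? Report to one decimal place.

Calculated osmolality = 2·Na + glucose + BUN/2.8
= 2·137 + 6.9 + 64/2.8
= 274 + 6.90 + 22.86
= 303.76 mOsm/kg ≈ 303.8 mOsm/kg
Osmolar gap = measured − calculated = 300 − 303.8 = -3.8 mOsm/kg

-3.8 mOsm/kg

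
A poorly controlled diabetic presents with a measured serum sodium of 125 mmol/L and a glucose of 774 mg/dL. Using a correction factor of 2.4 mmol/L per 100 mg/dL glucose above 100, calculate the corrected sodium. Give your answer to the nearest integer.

141 mmol/L

Corrected Na = measured Na + 2.4 · (glucose − 100)/100
= 125 + 2.4 · (774 − 100)/100
= 125 + 16.2
= 141.2 mmol/L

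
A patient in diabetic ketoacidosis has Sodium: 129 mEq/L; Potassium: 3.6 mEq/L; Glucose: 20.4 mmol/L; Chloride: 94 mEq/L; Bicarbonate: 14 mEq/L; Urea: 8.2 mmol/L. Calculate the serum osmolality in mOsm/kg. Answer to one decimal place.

Calculated osmolality = 2·Na + glucose + urea
= 2·129 + 20.4 + 8.2
= 258 + 20.40 + 8.20
= 286.6 mOsm/kg

286.6 mOsm/kg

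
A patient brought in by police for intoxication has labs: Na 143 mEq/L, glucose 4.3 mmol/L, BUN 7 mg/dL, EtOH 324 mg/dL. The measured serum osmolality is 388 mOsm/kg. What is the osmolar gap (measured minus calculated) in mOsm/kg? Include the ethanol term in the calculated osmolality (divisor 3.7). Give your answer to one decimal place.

Calculated osmolality = 2·Na + glucose + BUN/2.8 + ethanol/3.7
= 2·143 + 4.3 + 7/2.8 + 324/3.7
= 286 + 4.30 + 2.50 + 87.57
= 380.37 mOsm/kg ≈ 380.4 mOsm/kg
Osmolar gap = measured − calculated = 388 − 380.4 = 7.6 mOsm/kg

7.6 mOsm/kg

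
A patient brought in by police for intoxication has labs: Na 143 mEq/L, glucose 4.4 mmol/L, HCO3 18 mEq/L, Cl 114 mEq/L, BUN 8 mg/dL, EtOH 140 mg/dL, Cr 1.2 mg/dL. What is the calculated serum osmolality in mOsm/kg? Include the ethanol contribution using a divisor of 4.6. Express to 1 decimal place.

323.7 mOsm/kg

Calculated osmolality = 2·Na + glucose + BUN/2.8 + ethanol/4.6
= 2·143 + 4.4 + 8/2.8 + 140/4.6
= 286 + 4.40 + 2.86 + 30.43
= 323.69 mOsm/kg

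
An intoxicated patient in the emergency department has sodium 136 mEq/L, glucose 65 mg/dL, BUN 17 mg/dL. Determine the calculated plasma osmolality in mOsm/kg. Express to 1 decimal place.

Calculated osmolality = 2·Na + glucose/18 + BUN/2.8
= 2·136 + 65/18 + 17/2.8
= 272 + 3.61 + 6.07
= 281.68 mOsm/kg

281.7 mOsm/kg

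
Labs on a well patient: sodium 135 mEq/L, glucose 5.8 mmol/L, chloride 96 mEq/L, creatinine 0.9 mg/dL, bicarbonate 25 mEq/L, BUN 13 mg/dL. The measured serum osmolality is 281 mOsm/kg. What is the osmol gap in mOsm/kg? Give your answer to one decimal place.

Calculated osmolality = 2·Na + glucose + BUN/2.8
= 2·135 + 5.8 + 13/2.8
= 270 + 5.80 + 4.64
= 280.44 mOsm/kg ≈ 280.4 mOsm/kg
Osmolar gap = measured − calculated = 281 − 280.4 = 0.6 mOsm/kg

0.6 mOsm/kg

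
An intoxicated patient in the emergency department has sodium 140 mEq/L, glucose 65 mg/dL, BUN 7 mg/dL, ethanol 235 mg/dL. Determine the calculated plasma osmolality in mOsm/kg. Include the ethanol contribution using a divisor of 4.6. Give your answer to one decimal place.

337.2 mOsm/kg

Calculated osmolality = 2·Na + glucose/18 + BUN/2.8 + ethanol/4.6
= 2·140 + 65/18 + 7/2.8 + 235/4.6
= 280 + 3.61 + 2.50 + 51.09
= 337.2 mOsm/kg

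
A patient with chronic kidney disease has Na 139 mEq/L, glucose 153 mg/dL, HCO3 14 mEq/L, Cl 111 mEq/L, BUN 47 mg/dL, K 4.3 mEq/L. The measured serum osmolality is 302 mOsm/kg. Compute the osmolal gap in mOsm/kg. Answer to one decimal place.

-1.3 mOsm/kg

Calculated osmolality = 2·Na + glucose/18 + BUN/2.8
= 2·139 + 153/18 + 47/2.8
= 278 + 8.50 + 16.79
= 303.29 mOsm/kg ≈ 303.3 mOsm/kg
Osmolar gap = measured − calculated = 302 − 303.3 = -1.3 mOsm/kg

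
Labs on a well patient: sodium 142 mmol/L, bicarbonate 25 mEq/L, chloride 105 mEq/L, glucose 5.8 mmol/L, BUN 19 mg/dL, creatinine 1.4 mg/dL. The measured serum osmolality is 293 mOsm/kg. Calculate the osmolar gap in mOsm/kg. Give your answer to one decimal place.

-3.6 mOsm/kg

Calculated osmolality = 2·Na + glucose + BUN/2.8
= 2·142 + 5.8 + 19/2.8
= 284 + 5.80 + 6.79
= 296.59 mOsm/kg ≈ 296.6 mOsm/kg
Osmolar gap = measured − calculated = 293 − 296.6 = -3.6 mOsm/kg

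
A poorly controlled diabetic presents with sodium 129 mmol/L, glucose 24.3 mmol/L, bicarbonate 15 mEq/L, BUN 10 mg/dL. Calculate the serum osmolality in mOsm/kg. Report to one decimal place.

Calculated osmolality = 2·Na + glucose + BUN/2.8
= 2·129 + 24.3 + 10/2.8
= 258 + 24.30 + 3.57
= 285.87 mOsm/kg

285.9 mOsm/kg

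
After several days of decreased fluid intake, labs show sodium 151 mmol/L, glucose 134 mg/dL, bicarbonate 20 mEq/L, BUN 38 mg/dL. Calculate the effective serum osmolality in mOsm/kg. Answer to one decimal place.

309.4 mOsm/kg

Effective osmolality excludes urea (freely permeant across cell membranes):
2·Na + glucose/18
= 2·151 + 134/18
= 302 + 7.44
= 309.44 mOsm/kg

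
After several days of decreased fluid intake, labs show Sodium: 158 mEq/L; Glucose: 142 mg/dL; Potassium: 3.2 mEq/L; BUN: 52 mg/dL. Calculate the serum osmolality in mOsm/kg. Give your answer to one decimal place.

342.5 mOsm/kg

Calculated osmolality = 2·Na + glucose/18 + BUN/2.8
= 2·158 + 142/18 + 52/2.8
= 316 + 7.89 + 18.57
= 342.46 mOsm/kg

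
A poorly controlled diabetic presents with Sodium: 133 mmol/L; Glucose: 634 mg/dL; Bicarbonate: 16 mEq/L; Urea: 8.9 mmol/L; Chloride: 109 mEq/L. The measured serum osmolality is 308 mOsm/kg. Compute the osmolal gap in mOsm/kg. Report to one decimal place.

Calculated osmolality = 2·Na + glucose/18 + urea
= 2·133 + 634/18 + 8.9
= 266 + 35.22 + 8.90
= 310.12 mOsm/kg ≈ 310.1 mOsm/kg
Osmolar gap = measured − calculated = 308 − 310.1 = -2.1 mOsm/kg

-2.1 mOsm/kg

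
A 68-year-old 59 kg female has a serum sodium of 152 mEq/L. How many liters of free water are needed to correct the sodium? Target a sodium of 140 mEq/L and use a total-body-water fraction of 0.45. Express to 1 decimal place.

2.3 L

TBW = 0.45 · 59 = 26.55 L
Free water deficit = TBW · (Na/140 − 1)
= 26.55 · (152/140 − 1)
= 26.55 · 0.0857
= 2.28 L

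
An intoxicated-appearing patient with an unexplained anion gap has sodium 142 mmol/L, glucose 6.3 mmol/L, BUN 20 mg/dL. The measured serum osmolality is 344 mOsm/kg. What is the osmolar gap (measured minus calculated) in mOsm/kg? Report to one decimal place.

Calculated osmolality = 2·Na + glucose + BUN/2.8
= 2·142 + 6.3 + 20/2.8
= 284 + 6.30 + 7.14
= 297.44 mOsm/kg ≈ 297.4 mOsm/kg
Osmolar gap = measured − calculated = 344 − 297.4 = 46.6 mOsm/kg

46.6 mOsm/kg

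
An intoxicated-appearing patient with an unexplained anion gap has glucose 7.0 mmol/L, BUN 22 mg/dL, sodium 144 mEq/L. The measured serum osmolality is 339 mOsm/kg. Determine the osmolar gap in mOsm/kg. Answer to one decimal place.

36.1 mOsm/kg

Calculated osmolality = 2·Na + glucose + BUN/2.8
= 2·144 + 7 + 22/2.8
= 288 + 7 + 7.86
= 302.86 mOsm/kg ≈ 302.9 mOsm/kg
Osmolar gap = measured − calculated = 339 − 302.9 = 36.1 mOsm/kg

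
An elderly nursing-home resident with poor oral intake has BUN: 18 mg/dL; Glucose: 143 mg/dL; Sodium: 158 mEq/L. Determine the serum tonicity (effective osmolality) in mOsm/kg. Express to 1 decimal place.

Effective osmolality excludes urea (freely permeant across cell membranes):
2·Na + glucose/18
= 2·158 + 143/18
= 316 + 7.94
= 323.94 mOsm/kg

323.9 mOsm/kg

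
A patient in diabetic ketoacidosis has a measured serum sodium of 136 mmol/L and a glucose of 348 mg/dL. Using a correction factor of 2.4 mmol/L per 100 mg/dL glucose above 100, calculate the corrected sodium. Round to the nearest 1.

142 mmol/L

Corrected Na = measured Na + 2.4 · (glucose − 100)/100
= 136 + 2.4 · (348 − 100)/100
= 136 + 6
= 142 mmol/L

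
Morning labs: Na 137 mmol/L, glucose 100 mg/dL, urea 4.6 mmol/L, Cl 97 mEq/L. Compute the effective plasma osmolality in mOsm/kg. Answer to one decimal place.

279.6 mOsm/kg

Effective osmolality excludes urea (freely permeant across cell membranes):
2·Na + glucose/18
= 2·137 + 100/18
= 274 + 5.56
= 279.56 mOsm/kg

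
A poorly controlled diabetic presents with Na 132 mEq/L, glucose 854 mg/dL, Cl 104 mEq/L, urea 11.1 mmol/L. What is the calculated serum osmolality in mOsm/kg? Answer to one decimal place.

Calculated osmolality = 2·Na + glucose/18 + urea
= 2·132 + 854/18 + 11.1
= 264 + 47.44 + 11.10
= 322.54 mOsm/kg

322.5 mOsm/kg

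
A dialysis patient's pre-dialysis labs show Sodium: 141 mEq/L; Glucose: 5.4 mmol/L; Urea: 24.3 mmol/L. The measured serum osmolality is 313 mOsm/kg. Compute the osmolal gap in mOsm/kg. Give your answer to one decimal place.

1.3 mOsm/kg

Calculated osmolality = 2·Na + glucose + urea
= 2·141 + 5.4 + 24.3
= 282 + 5.40 + 24.30
= 311.7 mOsm/kg ≈ 311.7 mOsm/kg
Osmolar gap = measured − calculated = 313 − 311.7 = 1.3 mOsm/kg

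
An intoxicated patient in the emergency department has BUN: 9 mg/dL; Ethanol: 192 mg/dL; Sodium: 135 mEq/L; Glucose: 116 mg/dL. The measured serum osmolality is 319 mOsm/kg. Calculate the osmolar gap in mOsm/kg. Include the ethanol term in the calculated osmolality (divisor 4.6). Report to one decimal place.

-2.4 mOsm/kg

Calculated osmolality = 2·Na + glucose/18 + BUN/2.8 + ethanol/4.6
= 2·135 + 116/18 + 9/2.8 + 192/4.6
= 270 + 6.44 + 3.21 + 41.74
= 321.39 mOsm/kg ≈ 321.4 mOsm/kg
Osmolar gap = measured − calculated = 319 − 321.4 = -2.4 mOsm/kg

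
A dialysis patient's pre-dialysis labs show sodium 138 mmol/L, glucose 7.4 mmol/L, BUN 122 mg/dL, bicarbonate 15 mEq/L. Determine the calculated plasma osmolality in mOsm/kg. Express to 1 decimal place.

Calculated osmolality = 2·Na + glucose + BUN/2.8
= 2·138 + 7.4 + 122/2.8
= 276 + 7.40 + 43.57
= 326.97 mOsm/kg

327.0 mOsm/kg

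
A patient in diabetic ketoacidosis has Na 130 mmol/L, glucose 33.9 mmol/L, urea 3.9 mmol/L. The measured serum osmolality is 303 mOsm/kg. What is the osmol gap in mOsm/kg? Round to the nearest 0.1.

Calculated osmolality = 2·Na + glucose + urea
= 2·130 + 33.9 + 3.9
= 260 + 33.90 + 3.90
= 297.8 mOsm/kg ≈ 297.8 mOsm/kg
Osmolar gap = measured − calculated = 303 − 297.8 = 5.2 mOsm/kg

5.2 mOsm/kg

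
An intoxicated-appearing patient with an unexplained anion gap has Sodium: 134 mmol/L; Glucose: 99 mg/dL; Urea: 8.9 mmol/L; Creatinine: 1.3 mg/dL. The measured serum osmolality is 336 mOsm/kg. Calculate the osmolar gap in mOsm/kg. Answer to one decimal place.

Calculated osmolality = 2·Na + glucose/18 + urea
= 2·134 + 99/18 + 8.9
= 268 + 5.50 + 8.90
= 282.4 mOsm/kg ≈ 282.4 mOsm/kg
Osmolar gap = measured − calculated = 336 − 282.4 = 53.6 mOsm/kg

53.6 mOsm/kg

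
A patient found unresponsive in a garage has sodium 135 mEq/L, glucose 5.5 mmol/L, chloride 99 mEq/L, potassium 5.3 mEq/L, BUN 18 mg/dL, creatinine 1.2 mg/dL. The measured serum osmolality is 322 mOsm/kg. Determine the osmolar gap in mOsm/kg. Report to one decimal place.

Calculated osmolality = 2·Na + glucose + BUN/2.8
= 2·135 + 5.5 + 18/2.8
= 270 + 5.50 + 6.43
= 281.93 mOsm/kg ≈ 281.9 mOsm/kg
Osmolar gap = measured − calculated = 322 − 281.9 = 40.1 mOsm/kg

40.1 mOsm/kg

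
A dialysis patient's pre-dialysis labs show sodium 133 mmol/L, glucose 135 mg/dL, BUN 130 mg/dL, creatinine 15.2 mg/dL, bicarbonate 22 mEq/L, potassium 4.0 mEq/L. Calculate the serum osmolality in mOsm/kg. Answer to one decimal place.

319.9 mOsm/kg

Calculated osmolality = 2·Na + glucose/18 + BUN/2.8
= 2·133 + 135/18 + 130/2.8
= 266 + 7.50 + 46.43
= 319.93 mOsm/kg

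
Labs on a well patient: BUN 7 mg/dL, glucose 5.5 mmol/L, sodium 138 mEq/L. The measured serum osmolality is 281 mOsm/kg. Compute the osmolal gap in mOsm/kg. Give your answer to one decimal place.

-3.0 mOsm/kg

Calculated osmolality = 2·Na + glucose + BUN/2.8
= 2·138 + 5.5 + 7/2.8
= 276 + 5.50 + 2.50
= 284 mOsm/kg ≈ 284.0 mOsm/kg
Osmolar gap = measured − calculated = 281 − 284.0 = -3.0 mOsm/kg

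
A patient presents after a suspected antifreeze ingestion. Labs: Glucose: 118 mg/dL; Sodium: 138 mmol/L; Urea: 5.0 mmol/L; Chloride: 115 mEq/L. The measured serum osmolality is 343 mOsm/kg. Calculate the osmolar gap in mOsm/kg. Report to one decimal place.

Calculated osmolality = 2·Na + glucose/18 + urea
= 2·138 + 118/18 + 5
= 276 + 6.56 + 5
= 287.56 mOsm/kg ≈ 287.6 mOsm/kg
Osmolar gap = measured − calculated = 343 − 287.6 = 55.4 mOsm/kg

55.4 mOsm/kg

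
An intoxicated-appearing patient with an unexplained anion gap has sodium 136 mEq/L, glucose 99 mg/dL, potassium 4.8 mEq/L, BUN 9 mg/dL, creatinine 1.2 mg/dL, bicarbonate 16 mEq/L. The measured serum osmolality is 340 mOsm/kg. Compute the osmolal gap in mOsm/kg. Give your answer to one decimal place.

59.3 mOsm/kg

Calculated osmolality = 2·Na + glucose/18 + BUN/2.8
= 2·136 + 99/18 + 9/2.8
= 272 + 5.50 + 3.21
= 280.71 mOsm/kg ≈ 280.7 mOsm/kg
Osmolar gap = measured − calculated = 340 − 280.7 = 59.3 mOsm/kg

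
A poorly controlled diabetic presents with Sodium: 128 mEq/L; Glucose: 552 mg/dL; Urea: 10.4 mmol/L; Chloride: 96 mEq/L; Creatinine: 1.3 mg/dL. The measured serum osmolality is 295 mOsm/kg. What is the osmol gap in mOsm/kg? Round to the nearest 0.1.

-2.1 mOsm/kg

Calculated osmolality = 2·Na + glucose/18 + urea
= 2·128 + 552/18 + 10.4
= 256 + 30.67 + 10.40
= 297.07 mOsm/kg ≈ 297.1 mOsm/kg
Osmolar gap = measured − calculated = 295 − 297.1 = -2.1 mOsm/kg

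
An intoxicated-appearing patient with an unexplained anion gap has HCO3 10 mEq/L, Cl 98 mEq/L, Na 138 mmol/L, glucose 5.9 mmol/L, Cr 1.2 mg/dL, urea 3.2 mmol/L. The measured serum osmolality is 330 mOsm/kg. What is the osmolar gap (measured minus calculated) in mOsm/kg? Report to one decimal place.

Calculated osmolality = 2·Na + glucose + urea
= 2·138 + 5.9 + 3.2
= 276 + 5.90 + 3.20
= 285.1 mOsm/kg ≈ 285.1 mOsm/kg
Osmolar gap = measured − calculated = 330 − 285.1 = 44.9 mOsm/kg

44.9 mOsm/kg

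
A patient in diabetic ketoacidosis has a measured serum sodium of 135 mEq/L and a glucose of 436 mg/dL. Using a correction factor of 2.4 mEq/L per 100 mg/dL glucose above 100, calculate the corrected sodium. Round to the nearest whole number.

Corrected Na = measured Na + 2.4 · (glucose − 100)/100
= 135 + 2.4 · (436 − 100)/100
= 135 + 8.1
= 143.1 mEq/L

143 mEq/L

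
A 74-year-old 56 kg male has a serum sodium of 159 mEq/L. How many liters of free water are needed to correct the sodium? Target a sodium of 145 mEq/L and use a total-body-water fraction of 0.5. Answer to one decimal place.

2.7 L

TBW = 0.5 · 56 = 28 L
Free water deficit = TBW · (Na/145 − 1)
= 28 · (159/145 − 1)
= 28 · 0.0966
= 2.7 L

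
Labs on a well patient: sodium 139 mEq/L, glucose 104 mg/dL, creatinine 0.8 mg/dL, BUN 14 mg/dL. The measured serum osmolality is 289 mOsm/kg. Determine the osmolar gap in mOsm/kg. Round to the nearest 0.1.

Calculated osmolality = 2·Na + glucose/18 + BUN/2.8
= 2·139 + 104/18 + 14/2.8
= 278 + 5.78 + 5
= 288.78 mOsm/kg ≈ 288.8 mOsm/kg
Osmolar gap = measured − calculated = 289 − 288.8 = 0.2 mOsm/kg

0.2 mOsm/kg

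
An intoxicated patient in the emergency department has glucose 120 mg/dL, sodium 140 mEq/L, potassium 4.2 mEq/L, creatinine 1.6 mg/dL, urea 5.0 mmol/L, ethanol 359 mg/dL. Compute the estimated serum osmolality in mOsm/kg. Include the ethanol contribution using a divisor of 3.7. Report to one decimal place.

388.7 mOsm/kg

Calculated osmolality = 2·Na + glucose/18 + urea + ethanol/3.7
= 2·140 + 120/18 + 5 + 359/3.7
= 280 + 6.67 + 5 + 97.03
= 388.7 mOsm/kg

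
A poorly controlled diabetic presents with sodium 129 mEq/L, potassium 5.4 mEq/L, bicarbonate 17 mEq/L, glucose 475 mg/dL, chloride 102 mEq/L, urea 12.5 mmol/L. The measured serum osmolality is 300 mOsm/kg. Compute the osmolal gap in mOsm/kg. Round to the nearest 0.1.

Calculated osmolality = 2·Na + glucose/18 + urea
= 2·129 + 475/18 + 12.5
= 258 + 26.39 + 12.50
= 296.89 mOsm/kg ≈ 296.9 mOsm/kg
Osmolar gap = measured − calculated = 300 − 296.9 = 3.1 mOsm/kg

3.1 mOsm/kg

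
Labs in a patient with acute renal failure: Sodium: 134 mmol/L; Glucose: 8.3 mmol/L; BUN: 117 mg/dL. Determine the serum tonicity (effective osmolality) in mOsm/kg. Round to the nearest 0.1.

276.3 mOsm/kg

Effective osmolality excludes urea (freely permeant across cell membranes):
2·Na + glucose
= 2·134 + 8.3
= 268 + 8.3
= 276.3 mOsm/kg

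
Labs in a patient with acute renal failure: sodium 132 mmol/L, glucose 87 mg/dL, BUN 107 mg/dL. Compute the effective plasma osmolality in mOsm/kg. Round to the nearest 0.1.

268.8 mOsm/kg

Effective osmolality excludes urea (freely permeant across cell membranes):
2·Na + glucose/18
= 2·132 + 87/18
= 264 + 4.83
= 268.83 mOsm/kg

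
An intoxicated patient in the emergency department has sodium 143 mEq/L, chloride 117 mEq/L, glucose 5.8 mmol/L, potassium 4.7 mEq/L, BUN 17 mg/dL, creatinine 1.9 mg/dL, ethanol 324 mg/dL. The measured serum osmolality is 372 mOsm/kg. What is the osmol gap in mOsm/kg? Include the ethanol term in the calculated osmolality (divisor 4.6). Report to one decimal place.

3.7 mOsm/kg

Calculated osmolality = 2·Na + glucose + BUN/2.8 + ethanol/4.6
= 2·143 + 5.8 + 17/2.8 + 324/4.6
= 286 + 5.80 + 6.07 + 70.43
= 368.3 mOsm/kg ≈ 368.3 mOsm/kg
Osmolar gap = measured − calculated = 372 − 368.3 = 3.7 mOsm/kg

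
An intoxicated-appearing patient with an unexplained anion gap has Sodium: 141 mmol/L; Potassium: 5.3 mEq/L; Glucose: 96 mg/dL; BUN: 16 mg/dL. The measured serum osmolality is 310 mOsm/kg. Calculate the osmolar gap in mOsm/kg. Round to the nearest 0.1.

Calculated osmolality = 2·Na + glucose/18 + BUN/2.8
= 2·141 + 96/18 + 16/2.8
= 282 + 5.33 + 5.71
= 293.04 mOsm/kg ≈ 293.0 mOsm/kg
Osmolar gap = measured − calculated = 310 − 293.0 = 17.0 mOsm/kg

17.0 mOsm/kg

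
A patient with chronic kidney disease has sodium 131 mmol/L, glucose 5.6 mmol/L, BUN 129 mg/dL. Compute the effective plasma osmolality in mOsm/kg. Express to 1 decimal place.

267.6 mOsm/kg

Effective osmolality excludes urea (freely permeant across cell membranes):
2·Na + glucose
= 2·131 + 5.6
= 262 + 5.6
= 267.6 mOsm/kg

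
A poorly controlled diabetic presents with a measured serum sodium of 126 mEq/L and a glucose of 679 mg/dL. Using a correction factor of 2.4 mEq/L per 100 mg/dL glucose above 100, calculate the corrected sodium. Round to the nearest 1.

140 mEq/L

Corrected Na = measured Na + 2.4 · (glucose − 100)/100
= 126 + 2.4 · (679 − 100)/100
= 126 + 13.9
= 139.9 mEq/L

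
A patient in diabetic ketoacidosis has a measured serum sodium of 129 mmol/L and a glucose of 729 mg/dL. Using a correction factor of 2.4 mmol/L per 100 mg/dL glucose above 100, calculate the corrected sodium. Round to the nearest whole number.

144 mmol/L

Corrected Na = measured Na + 2.4 · (glucose − 100)/100
= 129 + 2.4 · (729 − 100)/100
= 129 + 15.1
= 144.1 mmol/L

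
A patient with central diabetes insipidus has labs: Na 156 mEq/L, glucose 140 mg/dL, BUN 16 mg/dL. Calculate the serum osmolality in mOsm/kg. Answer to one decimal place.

Calculated osmolality = 2·Na + glucose/18 + BUN/2.8
= 2·156 + 140/18 + 16/2.8
= 312 + 7.78 + 5.71
= 325.49 mOsm/kg

325.5 mOsm/kg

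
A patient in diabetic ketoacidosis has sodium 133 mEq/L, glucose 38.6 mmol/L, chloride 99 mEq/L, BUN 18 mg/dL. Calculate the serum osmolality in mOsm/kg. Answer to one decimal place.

311.0 mOsm/kg

Calculated osmolality = 2·Na + glucose + BUN/2.8
= 2·133 + 38.6 + 18/2.8
= 266 + 38.60 + 6.43
= 311.03 mOsm/kg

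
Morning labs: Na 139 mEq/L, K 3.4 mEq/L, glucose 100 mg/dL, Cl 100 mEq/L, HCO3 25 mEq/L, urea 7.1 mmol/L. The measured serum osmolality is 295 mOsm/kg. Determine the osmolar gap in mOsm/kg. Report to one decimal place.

4.3 mOsm/kg

Calculated osmolality = 2·Na + glucose/18 + urea
= 2·139 + 100/18 + 7.1
= 278 + 5.56 + 7.10
= 290.66 mOsm/kg ≈ 290.7 mOsm/kg
Osmolar gap = measured − calculated = 295 − 290.7 = 4.3 mOsm/kg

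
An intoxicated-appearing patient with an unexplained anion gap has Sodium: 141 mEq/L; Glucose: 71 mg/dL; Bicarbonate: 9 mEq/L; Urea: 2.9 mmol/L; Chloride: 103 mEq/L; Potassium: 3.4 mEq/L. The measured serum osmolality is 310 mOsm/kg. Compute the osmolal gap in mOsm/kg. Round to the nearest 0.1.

21.2 mOsm/kg

Calculated osmolality = 2·Na + glucose/18 + urea
= 2·141 + 71/18 + 2.9
= 282 + 3.94 + 2.90
= 288.84 mOsm/kg ≈ 288.8 mOsm/kg
Osmolar gap = measured − calculated = 310 − 288.8 = 21.2 mOsm/kg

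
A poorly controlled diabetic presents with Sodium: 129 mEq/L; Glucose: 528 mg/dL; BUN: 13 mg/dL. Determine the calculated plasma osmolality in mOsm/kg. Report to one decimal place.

Calculated osmolality = 2·Na + glucose/18 + BUN/2.8
= 2·129 + 528/18 + 13/2.8
= 258 + 29.33 + 4.64
= 291.97 mOsm/kg

292.0 mOsm/kg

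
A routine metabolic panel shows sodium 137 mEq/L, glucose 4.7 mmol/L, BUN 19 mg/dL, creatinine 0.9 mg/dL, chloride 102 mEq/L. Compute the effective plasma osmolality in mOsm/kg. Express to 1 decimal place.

278.7 mOsm/kg

Effective osmolality excludes urea (freely permeant across cell membranes):
2·Na + glucose
= 2·137 + 4.7
= 274 + 4.7
= 278.7 mOsm/kg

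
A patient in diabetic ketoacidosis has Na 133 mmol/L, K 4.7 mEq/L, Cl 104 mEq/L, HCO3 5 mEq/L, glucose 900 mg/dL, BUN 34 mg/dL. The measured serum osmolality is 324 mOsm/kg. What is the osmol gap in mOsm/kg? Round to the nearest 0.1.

-4.1 mOsm/kg

Calculated osmolality = 2·Na + glucose/18 + BUN/2.8
= 2·133 + 900/18 + 34/2.8
= 266 + 50 + 12.14
= 328.14 mOsm/kg ≈ 328.1 mOsm/kg
Osmolar gap = measured − calculated = 324 − 328.1 = -4.1 mOsm/kg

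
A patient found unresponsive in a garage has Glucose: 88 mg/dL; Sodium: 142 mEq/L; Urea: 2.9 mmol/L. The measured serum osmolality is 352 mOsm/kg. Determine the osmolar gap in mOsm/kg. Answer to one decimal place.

60.2 mOsm/kg

Calculated osmolality = 2·Na + glucose/18 + urea
= 2·142 + 88/18 + 2.9
= 284 + 4.89 + 2.90
= 291.79 mOsm/kg ≈ 291.8 mOsm/kg
Osmolar gap = measured − calculated = 352 − 291.8 = 60.2 mOsm/kg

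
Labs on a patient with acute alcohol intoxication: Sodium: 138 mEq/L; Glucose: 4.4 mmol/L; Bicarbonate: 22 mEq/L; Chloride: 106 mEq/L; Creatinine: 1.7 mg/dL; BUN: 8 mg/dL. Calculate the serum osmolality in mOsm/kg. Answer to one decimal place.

Calculated osmolality = 2·Na + glucose + BUN/2.8
= 2·138 + 4.4 + 8/2.8
= 276 + 4.40 + 2.86
= 283.26 mOsm/kg

283.3 mOsm/kg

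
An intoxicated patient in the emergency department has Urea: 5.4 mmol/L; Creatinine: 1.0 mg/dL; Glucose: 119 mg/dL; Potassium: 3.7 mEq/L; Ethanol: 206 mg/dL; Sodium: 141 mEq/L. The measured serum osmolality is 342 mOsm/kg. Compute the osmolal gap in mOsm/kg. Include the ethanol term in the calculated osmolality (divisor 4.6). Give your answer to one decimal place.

3.2 mOsm/kg

Calculated osmolality = 2·Na + glucose/18 + urea + ethanol/4.6
= 2·141 + 119/18 + 5.4 + 206/4.6
= 282 + 6.61 + 5.40 + 44.78
= 338.79 mOsm/kg ≈ 338.8 mOsm/kg
Osmolar gap = measured − calculated = 342 − 338.8 = 3.2 mOsm/kg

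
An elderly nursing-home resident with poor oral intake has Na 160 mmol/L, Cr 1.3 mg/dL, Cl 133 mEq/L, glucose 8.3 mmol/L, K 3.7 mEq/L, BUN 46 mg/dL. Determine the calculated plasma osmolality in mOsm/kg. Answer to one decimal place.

Calculated osmolality = 2·Na + glucose + BUN/2.8
= 2·160 + 8.3 + 46/2.8
= 320 + 8.30 + 16.43
= 344.73 mOsm/kg

344.7 mOsm/kg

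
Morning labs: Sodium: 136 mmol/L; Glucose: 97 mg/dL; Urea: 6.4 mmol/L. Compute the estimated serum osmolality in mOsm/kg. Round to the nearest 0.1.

283.8 mOsm/kg

Calculated osmolality = 2·Na + glucose/18 + urea
= 2·136 + 97/18 + 6.4
= 272 + 5.39 + 6.40
= 283.79 mOsm/kg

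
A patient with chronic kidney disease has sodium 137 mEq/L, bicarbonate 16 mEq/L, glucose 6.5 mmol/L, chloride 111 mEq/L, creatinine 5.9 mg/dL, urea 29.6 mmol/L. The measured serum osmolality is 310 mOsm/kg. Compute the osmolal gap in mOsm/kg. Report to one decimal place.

Calculated osmolality = 2·Na + glucose + urea
= 2·137 + 6.5 + 29.6
= 274 + 6.50 + 29.60
= 310.1 mOsm/kg ≈ 310.1 mOsm/kg
Osmolar gap = measured − calculated = 310 − 310.1 = -0.1 mOsm/kg

-0.1 mOsm/kg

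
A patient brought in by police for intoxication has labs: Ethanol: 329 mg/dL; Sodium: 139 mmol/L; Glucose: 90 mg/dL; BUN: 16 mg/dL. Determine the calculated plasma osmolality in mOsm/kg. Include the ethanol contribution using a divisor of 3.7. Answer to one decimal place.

Calculated osmolality = 2·Na + glucose/18 + BUN/2.8 + ethanol/3.7
= 2·139 + 90/18 + 16/2.8 + 329/3.7
= 278 + 5 + 5.71 + 88.92
= 377.63 mOsm/kg

377.6 mOsm/kg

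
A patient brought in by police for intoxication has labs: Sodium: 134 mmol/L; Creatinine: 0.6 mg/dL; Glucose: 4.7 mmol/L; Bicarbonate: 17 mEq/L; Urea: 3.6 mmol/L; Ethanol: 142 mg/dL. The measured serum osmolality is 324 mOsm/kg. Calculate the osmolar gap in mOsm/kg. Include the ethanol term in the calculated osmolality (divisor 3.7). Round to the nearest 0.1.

Calculated osmolality = 2·Na + glucose + urea + ethanol/3.7
= 2·134 + 4.7 + 3.6 + 142/3.7
= 268 + 4.70 + 3.60 + 38.38
= 314.68 mOsm/kg ≈ 314.7 mOsm/kg
Osmolar gap = measured − calculated = 324 − 314.7 = 9.3 mOsm/kg

9.3 mOsm/kg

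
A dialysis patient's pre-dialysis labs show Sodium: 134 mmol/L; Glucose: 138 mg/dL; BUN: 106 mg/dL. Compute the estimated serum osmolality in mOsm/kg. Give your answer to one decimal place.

Calculated osmolality = 2·Na + glucose/18 + BUN/2.8
= 2·134 + 138/18 + 106/2.8
= 268 + 7.67 + 37.86
= 313.53 mOsm/kg

313.5 mOsm/kg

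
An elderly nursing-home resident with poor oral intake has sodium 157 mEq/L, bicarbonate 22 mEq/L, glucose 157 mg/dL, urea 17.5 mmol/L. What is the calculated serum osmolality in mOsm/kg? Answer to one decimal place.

Calculated osmolality = 2·Na + glucose/18 + urea
= 2·157 + 157/18 + 17.5
= 314 + 8.72 + 17.50
= 340.22 mOsm/kg

340.2 mOsm/kg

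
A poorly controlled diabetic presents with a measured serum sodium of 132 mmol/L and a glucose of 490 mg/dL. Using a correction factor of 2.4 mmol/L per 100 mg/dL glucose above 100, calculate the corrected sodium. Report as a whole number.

Corrected Na = measured Na + 2.4 · (glucose − 100)/100
= 132 + 2.4 · (490 − 100)/100
= 132 + 9.4
= 141.4 mmol/L

141 mmol/L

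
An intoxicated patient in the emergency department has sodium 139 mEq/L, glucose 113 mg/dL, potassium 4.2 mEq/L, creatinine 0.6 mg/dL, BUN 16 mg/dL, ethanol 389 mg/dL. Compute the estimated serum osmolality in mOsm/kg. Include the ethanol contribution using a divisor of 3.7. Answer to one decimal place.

395.1 mOsm/kg

Calculated osmolality = 2·Na + glucose/18 + BUN/2.8 + ethanol/3.7
= 2·139 + 113/18 + 16/2.8 + 389/3.7
= 278 + 6.28 + 5.71 + 105.14
= 395.13 mOsm/kg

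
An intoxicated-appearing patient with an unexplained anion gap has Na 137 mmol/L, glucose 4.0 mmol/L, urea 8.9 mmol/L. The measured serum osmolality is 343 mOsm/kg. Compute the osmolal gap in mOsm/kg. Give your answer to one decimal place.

56.1 mOsm/kg

Calculated osmolality = 2·Na + glucose + urea
= 2·137 + 4 + 8.9
= 274 + 4 + 8.90
= 286.9 mOsm/kg ≈ 286.9 mOsm/kg
Osmolar gap = measured − calculated = 343 − 286.9 = 56.1 mOsm/kg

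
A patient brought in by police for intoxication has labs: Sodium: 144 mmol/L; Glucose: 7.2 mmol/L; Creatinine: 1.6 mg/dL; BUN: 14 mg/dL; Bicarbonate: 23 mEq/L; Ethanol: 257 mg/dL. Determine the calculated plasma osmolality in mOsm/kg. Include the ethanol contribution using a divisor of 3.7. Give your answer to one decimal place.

Calculated osmolality = 2·Na + glucose + BUN/2.8 + ethanol/3.7
= 2·144 + 7.2 + 14/2.8 + 257/3.7
= 288 + 7.20 + 5 + 69.46
= 369.66 mOsm/kg

369.7 mOsm/kg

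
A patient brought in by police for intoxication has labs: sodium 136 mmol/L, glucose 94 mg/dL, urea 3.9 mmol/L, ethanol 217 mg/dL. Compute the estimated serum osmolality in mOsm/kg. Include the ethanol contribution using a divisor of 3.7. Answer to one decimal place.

339.8 mOsm/kg

Calculated osmolality = 2·Na + glucose/18 + urea + ethanol/3.7
= 2·136 + 94/18 + 3.9 + 217/3.7
= 272 + 5.22 + 3.90 + 58.65
= 339.77 mOsm/kg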